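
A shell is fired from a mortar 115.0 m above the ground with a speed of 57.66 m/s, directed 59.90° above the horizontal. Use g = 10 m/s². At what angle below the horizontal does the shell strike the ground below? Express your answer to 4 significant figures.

67.32°

v_x = 57.66 cos 59.90° = 28.917 m/s.
At impact |v_y| = √(v_y0² + 2 g h) = √(49.885² + 2×10×115.0) = 69.199 m/s.
Angle below horizontal = arctan(|v_y| / v_x) = arctan(69.199 / 28.917) = 67.32°.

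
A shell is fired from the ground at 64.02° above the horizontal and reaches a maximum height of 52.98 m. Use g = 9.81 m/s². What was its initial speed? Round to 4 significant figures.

35.87 m/s

At maximum height v_y = 0, so (v₀ sin θ)² = 2 g H.
v₀ sin 64.02° = √(2 × 9.81 × 52.98) = 32.241 m/s.
v₀ = 32.241 / sin 64.02° = 32.241 / 0.8989 = 35.87 m/s.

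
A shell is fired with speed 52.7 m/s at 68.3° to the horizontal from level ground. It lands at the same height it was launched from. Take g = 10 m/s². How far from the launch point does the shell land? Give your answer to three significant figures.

191 m

Components: v_x = 52.7 cos 68.3° = 19.49 m/s, v_y = 52.7 sin 68.3° = 48.97 m/s.
Time of flight (same landing height): t = 2 v_y / g = 2 × 48.97 / 10 = 9.794 s.
Range: R = v_x · t = 19.49 × 9.794 = 191 m.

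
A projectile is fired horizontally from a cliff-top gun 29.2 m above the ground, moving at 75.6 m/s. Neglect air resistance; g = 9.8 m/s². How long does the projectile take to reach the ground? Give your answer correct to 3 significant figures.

2.44 s

The horizontal speed doesn't affect the fall. With v_y0 = 0, h = ½ g t².
t = √(2 × 29.2 / 9.8) = √5.959 = 2.44 s.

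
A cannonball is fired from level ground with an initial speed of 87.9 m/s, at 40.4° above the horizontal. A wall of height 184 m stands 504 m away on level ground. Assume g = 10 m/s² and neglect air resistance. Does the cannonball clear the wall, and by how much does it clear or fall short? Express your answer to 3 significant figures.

No — it falls 38.5 m short of clearing the wall.

v_x = 87.9 cos 40.4° = 66.94 m/s; v_y0 = 87.9 sin 40.4° = 56.97 m/s.
Time to reach the wall: t = 504 / 66.94 = 7.529 s.
Height at that point: y = 56.97×7.529 − 5.000×7.529² = 145.5 m.
That is 184 − 145.5 = 38.5 m below the top of the wall, so the cannonball does not clear it.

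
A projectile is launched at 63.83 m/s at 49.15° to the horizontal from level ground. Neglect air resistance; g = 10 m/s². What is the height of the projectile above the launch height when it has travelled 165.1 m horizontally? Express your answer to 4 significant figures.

v_x = 63.83 cos 49.15° = 41.750 m/s, v_y0 = 63.83 sin 49.15° = 48.283 m/s.
Time to reach x = 165.1 m: t = x / v_x = 165.1 / 41.750 = 3.9545 s.
y = v_y0 t − ½ g t² = 48.283×3.9545 − 5.000×3.9545² = 112.7 m.

112.7 m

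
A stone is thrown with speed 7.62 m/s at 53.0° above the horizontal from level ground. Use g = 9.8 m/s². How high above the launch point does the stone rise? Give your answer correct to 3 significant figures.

Vertical component of launch velocity: v_y = 7.62 sin 53.0° = 6.086 m/s.
At the highest point the vertical velocity is zero, so v_y² = 2 g h_max.
h_max = (6.086)² / (2 × 9.8) = 37.04 / 19.60 = 1.89 m.

1.89 m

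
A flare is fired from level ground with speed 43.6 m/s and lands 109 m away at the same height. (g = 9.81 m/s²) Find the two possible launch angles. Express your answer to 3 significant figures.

17.1° and 72.9°

Level-ground range: R = v₀² sin(2θ)/g ⇒ sin 2θ = R g / v₀² = 109×9.81/43.6² = 0.5625.
2θ = arcsin(0.5625) = 34.23° or 180° − 34.23° = 145.77°.
So θ = 17.1° or θ = 72.9°.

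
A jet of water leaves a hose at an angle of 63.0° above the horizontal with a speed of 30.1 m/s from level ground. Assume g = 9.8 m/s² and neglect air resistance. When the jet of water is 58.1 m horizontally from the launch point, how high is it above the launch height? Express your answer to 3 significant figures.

25.5 m

v_x = 30.1 cos 63.0° = 13.67 m/s, v_y0 = 30.1 sin 63.0° = 26.82 m/s.
Time to reach x = 58.1 m: t = x / v_x = 58.1 / 13.67 = 4.250 s.
y = v_y0 t − ½ g t² = 26.82×4.250 − 4.900×4.250² = 25.5 m.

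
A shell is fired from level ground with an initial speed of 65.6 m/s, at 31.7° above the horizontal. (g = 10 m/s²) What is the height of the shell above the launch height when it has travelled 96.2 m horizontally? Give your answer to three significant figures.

44.6 m

v_x = 65.6 cos 31.7° = 55.81 m/s, v_y0 = 65.6 sin 31.7° = 34.47 m/s.
Time to reach x = 96.2 m: t = x / v_x = 96.2 / 55.81 = 1.724 s.
y = v_y0 t − ½ g t² = 34.47×1.724 − 5.000×1.724² = 44.6 m.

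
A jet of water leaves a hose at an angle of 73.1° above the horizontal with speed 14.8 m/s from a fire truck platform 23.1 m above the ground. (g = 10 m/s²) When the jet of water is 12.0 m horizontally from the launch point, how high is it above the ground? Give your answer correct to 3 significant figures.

v_x = 14.8 cos 73.1° = 4.302 m/s, v_y0 = 14.8 sin 73.1° = 14.16 m/s.
Time to reach x = 12.0 m: t = x / v_x = 12.0 / 4.302 = 2.789 s.
y = 23.1 + v_y0 t − ½ g t² = 23.1 + 14.16×2.789 − 5.000×2.789² = 23.7 m.

23.7 m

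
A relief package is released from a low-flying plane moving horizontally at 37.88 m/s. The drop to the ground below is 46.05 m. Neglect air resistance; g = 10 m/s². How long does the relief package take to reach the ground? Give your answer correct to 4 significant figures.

The horizontal speed doesn't affect the fall. With v_y0 = 0, h = ½ g t².
t = √(2 × 46.05 / 10) = √9.2100 = 3.035 s.

3.035 s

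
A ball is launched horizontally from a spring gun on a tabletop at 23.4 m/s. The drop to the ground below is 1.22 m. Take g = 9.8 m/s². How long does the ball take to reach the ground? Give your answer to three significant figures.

0.499 s

The horizontal speed doesn't affect the fall. With v_y0 = 0, h = ½ g t².
t = √(2 × 1.22 / 9.8) = √0.2490 = 0.499 s.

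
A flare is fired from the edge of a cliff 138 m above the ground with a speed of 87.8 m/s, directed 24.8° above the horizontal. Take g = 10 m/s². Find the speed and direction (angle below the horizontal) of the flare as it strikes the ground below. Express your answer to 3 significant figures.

102 m/s at 38.8° below the horizontal

v_x = 87.8 cos 24.8° = 79.70 m/s (constant).
|v_y| at impact = √((36.83)² + 2×10×138) = 64.16 m/s.
Speed = √(79.70² + 64.16²) = 102 m/s; angle = arctan(64.16/79.70) = 38.8° below horizontal.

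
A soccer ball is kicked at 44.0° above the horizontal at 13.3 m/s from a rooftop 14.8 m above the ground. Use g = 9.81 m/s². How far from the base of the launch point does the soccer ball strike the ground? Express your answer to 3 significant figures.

27.9 m

Components: v_x = 13.3 cos 44.0° = 9.567 m/s, v_y = 13.3 sin 44.0° = 9.239 m/s.
Vertical: 0 = 14.8 + 9.239 t − ½(9.81) t² ⇒ 4.905 t² − 9.239 t − 14.8 = 0.
t = [9.239 + √(85.36 + 290.4)] / 9.810 = 2.918 s.
Horizontal: R = v_x · t = 9.567 × 2.918 = 27.9 m.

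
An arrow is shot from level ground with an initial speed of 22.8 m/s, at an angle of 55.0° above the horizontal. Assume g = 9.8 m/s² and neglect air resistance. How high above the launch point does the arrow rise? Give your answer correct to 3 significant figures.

Vertical component of launch velocity: v_y = 22.8 sin 55.0° = 18.68 m/s.
At the highest point the vertical velocity is zero, so v_y² = 2 g h_max.
h_max = (18.68)² / (2 × 9.8) = 348.9 / 19.60 = 17.8 m.

17.8 m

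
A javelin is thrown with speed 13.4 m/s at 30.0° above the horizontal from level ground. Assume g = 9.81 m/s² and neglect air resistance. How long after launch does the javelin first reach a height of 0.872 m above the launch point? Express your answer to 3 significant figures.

v_y0 = 13.4 sin 30.0° = 6.700 m/s.
Set y = v_y0 t − ½ g t² = 0.872: 4.905 t² − 6.700 t + 0.872 = 0.
t = [6.700 ± √(44.89 − 17.11)] / 9.81 = (6.700 ± 5.271) / 9.81, giving t = 0.146 s or t = 1.22 s.
The javelin is on the way up at the first time, so t = 0.146 s.

0.146 s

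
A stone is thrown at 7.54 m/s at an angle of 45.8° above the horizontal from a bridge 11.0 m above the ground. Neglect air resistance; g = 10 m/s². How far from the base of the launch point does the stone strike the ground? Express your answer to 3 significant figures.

11.1 m

Components: v_x = 7.54 cos 45.8° = 5.257 m/s, v_y = 7.54 sin 45.8° = 5.406 m/s.
Vertical: 0 = 11.0 + 5.406 t − ½(10) t² ⇒ 5.000 t² − 5.406 t − 11.0 = 0.
t = [5.406 + √(29.22 + 220.0)] / 10.00 = 2.119 s.
Horizontal: R = v_x · t = 5.257 × 2.119 = 11.1 m.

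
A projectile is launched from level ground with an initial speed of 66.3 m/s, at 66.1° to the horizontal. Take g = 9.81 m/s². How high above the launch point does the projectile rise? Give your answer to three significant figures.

Vertical component of launch velocity: v_y = 66.3 sin 66.1° = 60.62 m/s.
At the highest point the vertical velocity is zero, so v_y² = 2 g h_max.
h_max = (60.62)² / (2 × 9.81) = 3675 / 19.62 = 187 m.

187 m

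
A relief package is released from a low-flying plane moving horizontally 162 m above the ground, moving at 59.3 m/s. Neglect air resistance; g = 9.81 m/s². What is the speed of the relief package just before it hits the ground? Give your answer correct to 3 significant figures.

81.8 m/s

Fall time: t = √(2 × 162 / 9.81) = 5.747 s.
At impact: v_x = 59.3 m/s (unchanged), v_y = g t = 9.81 × 5.747 = 56.38 m/s.
Speed = √(v_x² + v_y²) = √(3516 + 3179) = 81.8 m/s.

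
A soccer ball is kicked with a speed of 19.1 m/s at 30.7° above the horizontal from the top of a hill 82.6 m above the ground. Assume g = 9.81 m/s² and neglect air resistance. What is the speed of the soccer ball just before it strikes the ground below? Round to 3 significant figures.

44.6 m/s

v_x = 19.1 cos 30.7° = 16.42 m/s is unchanged throughout.
For the vertical component, v_y² = v_y0² + 2 g h = (9.751)² + 2×9.81×82.6 = 1716, so |v_y| = 41.42 m/s.
Impact speed = √(v_x² + v_y²) = √(269.6 + 1716) = 44.6 m/s.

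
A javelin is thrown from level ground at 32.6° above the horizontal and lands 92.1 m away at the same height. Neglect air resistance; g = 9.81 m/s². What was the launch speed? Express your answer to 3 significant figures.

31.5 m/s

On level ground, R = v₀² sin(2θ) / g, so v₀ = √(R g / sin 2θ).
sin(2 × 32.6°) = 0.9078.
v₀ = √(92.1 × 9.81 / 0.9078) = √995.3 = 31.5 m/s.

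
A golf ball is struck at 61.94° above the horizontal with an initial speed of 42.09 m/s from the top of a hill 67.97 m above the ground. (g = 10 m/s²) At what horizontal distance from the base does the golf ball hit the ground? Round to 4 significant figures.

177.2 m

Components: v_x = 42.09 cos 61.94° = 19.799 m/s, v_y = 42.09 sin 61.94° = 37.143 m/s.
Vertical: 0 = 67.97 + 37.143 t − ½(10) t² ⇒ 5.000 t² − 37.143 t − 67.97 = 0.
t = [37.143 + √(1379.6 + 1359.4)] / 10.00 = 8.9478 s.
Horizontal: R = v_x · t = 19.799 × 8.9478 = 177.2 m.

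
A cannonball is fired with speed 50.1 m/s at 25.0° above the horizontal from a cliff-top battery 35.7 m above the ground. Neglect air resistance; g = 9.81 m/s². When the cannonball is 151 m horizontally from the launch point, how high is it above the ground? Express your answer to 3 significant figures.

51.9 m

v_x = 50.1 cos 25.0° = 45.41 m/s, v_y0 = 50.1 sin 25.0° = 21.17 m/s.
Time to reach x = 151 m: t = x / v_x = 151 / 45.41 = 3.325 s.
y = 35.7 + v_y0 t − ½ g t² = 35.7 + 21.17×3.325 − 4.905×3.325² = 51.9 m.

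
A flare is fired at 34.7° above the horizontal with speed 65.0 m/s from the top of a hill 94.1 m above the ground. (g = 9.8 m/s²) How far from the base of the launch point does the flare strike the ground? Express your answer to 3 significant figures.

Components: v_x = 65.0 cos 34.7° = 53.44 m/s, v_y = 65.0 sin 34.7° = 37.00 m/s.
Vertical: 0 = 94.1 + 37.00 t − ½(9.8) t² ⇒ 4.900 t² − 37.00 t − 94.1 = 0.
t = [37.00 + √(1369 + 1844)] / 9.800 = 9.560 s.
Horizontal: R = v_x · t = 53.44 × 9.560 = 511 m.

511 m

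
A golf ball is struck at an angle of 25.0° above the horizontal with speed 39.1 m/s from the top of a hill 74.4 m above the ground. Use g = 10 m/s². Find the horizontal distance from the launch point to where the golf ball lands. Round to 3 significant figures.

207 m

Components: v_x = 39.1 cos 25.0° = 35.44 m/s, v_y = 39.1 sin 25.0° = 16.52 m/s.
Vertical: 0 = 74.4 + 16.52 t − ½(10) t² ⇒ 5.000 t² − 16.52 t − 74.4 = 0.
t = [16.52 + √(272.9 + 1488)] / 10.00 = 5.848 s.
Horizontal: R = v_x · t = 35.44 × 5.848 = 207 m.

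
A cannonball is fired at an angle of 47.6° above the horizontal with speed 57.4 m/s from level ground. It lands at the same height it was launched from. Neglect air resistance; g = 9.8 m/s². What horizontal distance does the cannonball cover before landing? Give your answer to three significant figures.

335 m

For level ground, R = v₀² sin(2θ) / g.
sin(2 × 47.6°) = sin 95.20° = 0.9959.
R = (57.4)² × 0.9959 / 9.8 = 335 m.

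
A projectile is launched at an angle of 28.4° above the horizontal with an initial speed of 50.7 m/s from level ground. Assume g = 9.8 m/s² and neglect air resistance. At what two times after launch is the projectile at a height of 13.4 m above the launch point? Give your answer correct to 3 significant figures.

v_y0 = 50.7 sin 28.4° = 24.11 m/s.
Set y = v_y0 t − ½ g t² = 13.4: 4.900 t² − 24.11 t + 13.4 = 0.
t = [24.11 ± √(581.3 − 262.6)] / 9.8 = (24.11 ± 17.85) / 9.8, giving t = 0.639 s or t = 4.28 s.
So the projectile is at 13.4 m at t = 0.639 s (rising) and t = 4.28 s (falling).

0.639 s and 4.28 s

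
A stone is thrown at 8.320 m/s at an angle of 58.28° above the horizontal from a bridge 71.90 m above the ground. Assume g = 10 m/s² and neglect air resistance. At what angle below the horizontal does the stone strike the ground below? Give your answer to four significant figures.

v_x = 8.320 cos 58.28° = 4.3744 m/s.
At impact |v_y| = √(v_y0² + 2 g h) = √(7.0772² + 2×10×71.90) = 38.576 m/s.
Angle below horizontal = arctan(|v_y| / v_x) = arctan(38.576 / 4.3744) = 83.53°.

83.53°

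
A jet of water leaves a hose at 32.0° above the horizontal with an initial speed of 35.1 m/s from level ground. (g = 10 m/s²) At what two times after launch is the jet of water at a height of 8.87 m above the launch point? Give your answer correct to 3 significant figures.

0.562 s and 3.16 s

v_y0 = 35.1 sin 32.0° = 18.60 m/s.
Set y = v_y0 t − ½ g t² = 8.87: 5.000 t² − 18.60 t + 8.87 = 0.
t = [18.60 ± √(346.0 − 177.4)] / 10 = (18.60 ± 12.98) / 10, giving t = 0.562 s or t = 3.16 s.
So the jet of water is at 8.87 m at t = 0.562 s (rising) and t = 3.16 s (falling).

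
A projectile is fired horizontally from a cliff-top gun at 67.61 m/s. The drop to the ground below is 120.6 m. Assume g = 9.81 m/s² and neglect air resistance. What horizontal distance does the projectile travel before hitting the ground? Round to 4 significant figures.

335.2 m

Initial vertical velocity is zero, so the fall time comes from h = ½ g t²: t = √(2 × 120.6 / 9.81) = 4.9585 s.
Horizontal motion is uniform at 67.61 m/s, so x = 67.61 × 4.9585 = 335.2 m.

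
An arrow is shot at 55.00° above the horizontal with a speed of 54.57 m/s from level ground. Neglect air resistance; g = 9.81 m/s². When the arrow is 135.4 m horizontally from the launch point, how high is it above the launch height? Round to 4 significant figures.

101.6 m

v_x = 54.57 cos 55.00° = 31.300 m/s, v_y0 = 54.57 sin 55.00° = 44.701 m/s.
Time to reach x = 135.4 m: t = x / v_x = 135.4 / 31.300 = 4.3259 s.
y = v_y0 t − ½ g t² = 44.701×4.3259 − 4.905×4.3259² = 101.6 m.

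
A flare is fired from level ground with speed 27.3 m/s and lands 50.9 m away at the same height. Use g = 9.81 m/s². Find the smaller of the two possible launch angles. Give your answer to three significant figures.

21.0°

Level-ground range: R = v₀² sin(2θ)/g ⇒ sin 2θ = R g / v₀² = 50.9×9.81/27.3² = 0.6700.
2θ = arcsin(0.6700) = 42.07° or 180° − 42.07° = 137.93°.
So θ = 21.0° or θ = 69.0°.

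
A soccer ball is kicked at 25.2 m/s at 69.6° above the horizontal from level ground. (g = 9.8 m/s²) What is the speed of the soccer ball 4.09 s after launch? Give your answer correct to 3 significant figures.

v_x = 25.2 cos 69.6° = 8.784 m/s (constant).
v_y(t) = 25.2 sin 69.6° − g t = 23.62 − 9.8 × 4.09 = -16.46 m/s.
Speed = √(v_x² + v_y²) = √(77.16 + 270.9) = 18.7 m/s.

18.7 m/s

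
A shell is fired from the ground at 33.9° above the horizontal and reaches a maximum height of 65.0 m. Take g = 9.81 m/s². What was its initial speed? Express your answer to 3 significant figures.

64.0 m/s

At maximum height v_y = 0, so (v₀ sin θ)² = 2 g H.
v₀ sin 33.9° = √(2 × 9.81 × 65.0) = 35.71 m/s.
v₀ = 35.71 / sin 33.9° = 35.71 / 0.5577 = 64.0 m/s.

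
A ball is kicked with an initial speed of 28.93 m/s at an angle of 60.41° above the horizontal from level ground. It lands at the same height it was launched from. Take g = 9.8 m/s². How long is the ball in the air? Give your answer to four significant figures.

5.134 s

Vertical component: v_y = 28.93 sin 60.41° = 25.157 m/s.
For a projectile landing at launch height, time of flight is t = 2 v_y / g = 2 × 25.157 / 9.8 = 5.134 s.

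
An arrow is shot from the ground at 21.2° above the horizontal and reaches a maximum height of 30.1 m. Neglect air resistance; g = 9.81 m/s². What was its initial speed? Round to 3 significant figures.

67.2 m/s

At maximum height v_y = 0, so (v₀ sin θ)² = 2 g H.
v₀ sin 21.2° = √(2 × 9.81 × 30.1) = 24.30 m/s.
v₀ = 24.30 / sin 21.2° = 24.30 / 0.3616 = 67.2 m/s.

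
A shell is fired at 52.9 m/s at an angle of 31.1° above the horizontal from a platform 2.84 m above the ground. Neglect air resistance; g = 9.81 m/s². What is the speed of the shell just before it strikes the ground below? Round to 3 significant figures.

53.4 m/s

v_x = 52.9 cos 31.1° = 45.30 m/s is unchanged throughout.
For the vertical component, v_y² = v_y0² + 2 g h = (27.32)² + 2×9.81×2.84 = 802.1, so |v_y| = 28.32 m/s.
Impact speed = √(v_x² + v_y²) = √(2052 + 802.1) = 53.4 m/s.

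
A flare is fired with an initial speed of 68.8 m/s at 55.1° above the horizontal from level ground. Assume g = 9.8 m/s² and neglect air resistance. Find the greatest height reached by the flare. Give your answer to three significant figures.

Vertical component of launch velocity: v_y = 68.8 sin 55.1° = 56.43 m/s.
At the highest point the vertical velocity is zero, so v_y² = 2 g h_max.
h_max = (56.43)² / (2 × 9.8) = 3184 / 19.60 = 162 m.

162 m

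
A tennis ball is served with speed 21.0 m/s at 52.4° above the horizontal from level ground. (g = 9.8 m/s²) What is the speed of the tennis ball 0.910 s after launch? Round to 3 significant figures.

15.0 m/s

v_x = 21.0 cos 52.4° = 12.81 m/s (constant).
v_y(t) = 21.0 sin 52.4° − g t = 16.64 − 9.8 × 0.910 = 7.722 m/s.
Speed = √(v_x² + v_y²) = √(164.1 + 59.63) = 15.0 m/s.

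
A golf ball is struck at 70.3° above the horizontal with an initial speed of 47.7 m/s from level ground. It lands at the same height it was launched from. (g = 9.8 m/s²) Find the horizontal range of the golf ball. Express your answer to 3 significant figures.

For level ground, R = v₀² sin(2θ) / g.
sin(2 × 70.3°) = sin 140.6° = 0.6347.
R = (47.7)² × 0.6347 / 9.8 = 147 m.

147 m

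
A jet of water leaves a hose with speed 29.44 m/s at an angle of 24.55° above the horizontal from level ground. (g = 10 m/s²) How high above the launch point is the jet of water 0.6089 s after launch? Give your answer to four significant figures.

v_y0 = 29.44 sin 24.55° = 12.232 m/s.
y(t) = v_y0 t − ½ g t² = 12.232×0.6089 − 5.000×0.6089² = 5.594 m.

5.594 m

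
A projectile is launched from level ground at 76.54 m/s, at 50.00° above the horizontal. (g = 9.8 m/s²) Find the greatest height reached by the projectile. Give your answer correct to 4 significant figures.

Vertical component of launch velocity: v_y = 76.54 sin 50.00° = 58.633 m/s.
At the highest point the vertical velocity is zero, so v_y² = 2 g h_max.
h_max = (58.633)² / (2 × 9.8) = 3437.8 / 19.60 = 175.4 m.

175.4 m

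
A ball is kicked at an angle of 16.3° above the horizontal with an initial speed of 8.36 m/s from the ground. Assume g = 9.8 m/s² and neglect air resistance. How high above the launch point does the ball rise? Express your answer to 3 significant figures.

0.281 m

Vertical component of launch velocity: v_y = 8.36 sin 16.3° = 2.346 m/s.
At the highest point the vertical velocity is zero, so v_y² = 2 g h_max.
h_max = (2.346)² / (2 × 9.8) = 5.504 / 19.60 = 0.281 m.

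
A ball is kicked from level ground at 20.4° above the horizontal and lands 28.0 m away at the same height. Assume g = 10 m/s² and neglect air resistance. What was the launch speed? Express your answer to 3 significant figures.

20.7 m/s

On level ground, R = v₀² sin(2θ) / g, so v₀ = √(R g / sin 2θ).
sin(2 × 20.4°) = 0.6534.
v₀ = √(28.0 × 10 / 0.6534) = √428.5 = 20.7 m/s.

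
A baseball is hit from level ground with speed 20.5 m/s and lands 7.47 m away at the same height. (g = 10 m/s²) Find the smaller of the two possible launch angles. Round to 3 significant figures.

5.12°

Level-ground range: R = v₀² sin(2θ)/g ⇒ sin 2θ = R g / v₀² = 7.47×10/20.5² = 0.1778.
2θ = arcsin(0.1778) = 10.24° or 180° − 10.24° = 169.76°.
So θ = 5.12° or θ = 84.9°.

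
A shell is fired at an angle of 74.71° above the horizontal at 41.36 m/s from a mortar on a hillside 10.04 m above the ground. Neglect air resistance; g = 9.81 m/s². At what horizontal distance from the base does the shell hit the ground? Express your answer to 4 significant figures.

91.38 m

Components: v_x = 41.36 cos 74.71° = 10.907 m/s, v_y = 41.36 sin 74.71° = 39.896 m/s.
Vertical: 0 = 10.04 + 39.896 t − ½(9.81) t² ⇒ 4.905 t² − 39.896 t − 10.04 = 0.
t = [39.896 + √(1591.7 + 196.98)] / 9.810 = 8.3781 s.
Horizontal: R = v_x · t = 10.907 × 8.3781 = 91.38 m.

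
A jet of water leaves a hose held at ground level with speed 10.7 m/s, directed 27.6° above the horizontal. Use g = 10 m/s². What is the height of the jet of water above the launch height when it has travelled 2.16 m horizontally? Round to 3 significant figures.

0.870 m

v_x = 10.7 cos 27.6° = 9.482 m/s, v_y0 = 10.7 sin 27.6° = 4.957 m/s.
Time to reach x = 2.16 m: t = x / v_x = 2.16 / 9.482 = 0.2278 s.
y = v_y0 t − ½ g t² = 4.957×0.2278 − 5.000×0.2278² = 0.870 m.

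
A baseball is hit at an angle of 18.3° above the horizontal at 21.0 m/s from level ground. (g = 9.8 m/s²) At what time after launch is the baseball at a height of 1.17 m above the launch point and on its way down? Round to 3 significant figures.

1.14 s

v_y0 = 21.0 sin 18.3° = 6.594 m/s.
Set y = v_y0 t − ½ g t² = 1.17: 4.900 t² − 6.594 t + 1.17 = 0.
t = [6.594 ± √(43.48 − 22.93)] / 9.8 = (6.594 ± 4.533) / 9.8, giving t = 0.210 s or t = 1.14 s.
On the way down corresponds to the larger root: t = 1.14 s.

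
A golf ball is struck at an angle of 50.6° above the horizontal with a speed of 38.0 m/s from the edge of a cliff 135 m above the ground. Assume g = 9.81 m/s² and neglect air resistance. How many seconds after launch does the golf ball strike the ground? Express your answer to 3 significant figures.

9.03 s

Vertical component: v_y = 38.0 sin 50.6° = 29.36 m/s.
Taking up as positive with launch at y = 135 m, landing at y = 0: 0 = 135 + 29.36 t − ½(9.81) t².
Solving 4.905 t² − 29.36 t − 135 = 0 gives t = [29.36 + √(29.36² + 4·4.905·135)] / 9.810 = 9.03 s.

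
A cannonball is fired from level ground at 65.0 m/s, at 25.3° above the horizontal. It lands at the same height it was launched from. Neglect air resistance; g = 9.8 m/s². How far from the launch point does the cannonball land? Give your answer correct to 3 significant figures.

333 m

For level ground, R = v₀² sin(2θ) / g.
sin(2 × 25.3°) = sin 50.60° = 0.7727.
R = (65.0)² × 0.7727 / 9.8 = 333 m.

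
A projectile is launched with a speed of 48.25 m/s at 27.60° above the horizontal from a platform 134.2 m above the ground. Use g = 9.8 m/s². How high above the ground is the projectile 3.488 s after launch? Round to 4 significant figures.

v_y0 = 48.25 sin 27.60° = 22.354 m/s.
y(t) = 134.2 + v_y0 t − ½ g t² = 134.2 + 22.354×3.488 − ½×9.8×3.488² = 152.6 m.

152.6 m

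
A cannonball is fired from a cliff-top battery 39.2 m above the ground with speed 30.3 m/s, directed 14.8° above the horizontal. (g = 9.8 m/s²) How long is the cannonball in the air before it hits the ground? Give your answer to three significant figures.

3.73 s

Vertical component: v_y = 30.3 sin 14.8° = 7.740 m/s.
Taking up as positive with launch at y = 39.2 m, landing at y = 0: 0 = 39.2 + 7.740 t − ½(9.8) t².
Solving 4.900 t² − 7.740 t − 39.2 = 0 gives t = [7.740 + √(7.740² + 4·4.900·39.2)] / 9.800 = 3.73 s.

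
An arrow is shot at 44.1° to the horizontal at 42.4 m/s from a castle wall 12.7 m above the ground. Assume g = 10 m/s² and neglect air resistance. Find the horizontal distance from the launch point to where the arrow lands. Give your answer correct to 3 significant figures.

192 m

Components: v_x = 42.4 cos 44.1° = 30.45 m/s, v_y = 42.4 sin 44.1° = 29.51 m/s.
Vertical: 0 = 12.7 + 29.51 t − ½(10) t² ⇒ 5.000 t² − 29.51 t − 12.7 = 0.
t = [29.51 + √(870.8 + 254.0)] / 10.00 = 6.305 s.
Horizontal: R = v_x · t = 30.45 × 6.305 = 192 m.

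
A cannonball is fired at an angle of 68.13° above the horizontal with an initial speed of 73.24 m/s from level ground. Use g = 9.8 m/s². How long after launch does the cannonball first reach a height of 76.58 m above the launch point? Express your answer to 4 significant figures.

1.237 s

v_y0 = 73.24 sin 68.13° = 67.969 m/s.
Set y = v_y0 t − ½ g t² = 76.58: 4.900 t² − 67.969 t + 76.58 = 0.
t = [67.969 ± √(4619.8 − 1501.0)] / 9.8 = (67.969 ± 55.846) / 9.8, giving t = 1.237 s or t = 12.63 s.
The cannonball is on the way up at the first time, so t = 1.237 s.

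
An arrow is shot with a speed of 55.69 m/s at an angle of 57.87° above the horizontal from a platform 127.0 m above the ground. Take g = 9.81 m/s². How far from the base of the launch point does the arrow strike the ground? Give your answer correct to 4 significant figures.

349.7 m

Components: v_x = 55.69 cos 57.87° = 29.618 m/s, v_y = 55.69 sin 57.87° = 47.161 m/s.
Vertical: 0 = 127.0 + 47.161 t − ½(9.81) t² ⇒ 4.905 t² − 47.161 t − 127.0 = 0.
t = [47.161 + √(2224.2 + 2491.7)] / 9.810 = 11.808 s.
Horizontal: R = v_x · t = 29.618 × 11.808 = 349.7 m.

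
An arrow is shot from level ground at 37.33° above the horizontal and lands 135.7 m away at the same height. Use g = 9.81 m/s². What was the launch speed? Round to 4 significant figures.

On level ground, R = v₀² sin(2θ) / g, so v₀ = √(R g / sin 2θ).
sin(2 × 37.33°) = 0.9644.
v₀ = √(135.7 × 9.81 / 0.9644) = √1380.4 = 37.15 m/s.

37.15 m/s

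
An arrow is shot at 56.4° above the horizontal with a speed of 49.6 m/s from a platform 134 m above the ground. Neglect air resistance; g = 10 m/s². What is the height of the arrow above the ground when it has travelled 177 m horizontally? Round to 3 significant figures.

192 m

v_x = 49.6 cos 56.4° = 27.45 m/s, v_y0 = 49.6 sin 56.4° = 41.31 m/s.
Time to reach x = 177 m: t = x / v_x = 177 / 27.45 = 6.448 s.
y = 134 + v_y0 t − ½ g t² = 134 + 41.31×6.448 − 5.000×6.448² = 192 m.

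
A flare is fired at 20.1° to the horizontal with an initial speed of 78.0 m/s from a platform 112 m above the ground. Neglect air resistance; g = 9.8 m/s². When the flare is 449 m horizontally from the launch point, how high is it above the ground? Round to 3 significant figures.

v_x = 78.0 cos 20.1° = 73.25 m/s, v_y0 = 78.0 sin 20.1° = 26.81 m/s.
Time to reach x = 449 m: t = x / v_x = 449 / 73.25 = 6.130 s.
y = 112 + v_y0 t − ½ g t² = 112 + 26.81×6.130 − 4.900×6.130² = 92.2 m.

92.2 m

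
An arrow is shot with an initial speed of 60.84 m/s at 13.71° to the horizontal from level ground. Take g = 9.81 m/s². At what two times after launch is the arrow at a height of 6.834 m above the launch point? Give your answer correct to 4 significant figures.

0.5939 s and 2.346 s

v_y0 = 60.84 sin 13.71° = 14.420 m/s.
Set y = v_y0 t − ½ g t² = 6.834: 4.905 t² − 14.420 t + 6.834 = 0.
t = [14.420 ± √(207.94 − 134.08)] / 9.81 = (14.420 ± 8.5942) / 9.81, giving t = 0.5939 s or t = 2.346 s.
So the arrow is at 6.834 m at t = 0.5939 s (rising) and t = 2.346 s (falling).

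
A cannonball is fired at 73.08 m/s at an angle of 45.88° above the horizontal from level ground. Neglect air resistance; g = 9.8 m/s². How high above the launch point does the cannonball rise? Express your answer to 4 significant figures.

Vertical component of launch velocity: v_y = 73.08 sin 45.88° = 52.463 m/s.
At the highest point the vertical velocity is zero, so v_y² = 2 g h_max.
h_max = (52.463)² / (2 × 9.8) = 2752.4 / 19.60 = 140.4 m.

140.4 m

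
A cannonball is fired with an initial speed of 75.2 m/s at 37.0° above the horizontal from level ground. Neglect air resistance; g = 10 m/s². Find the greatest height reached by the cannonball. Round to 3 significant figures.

Vertical component of launch velocity: v_y = 75.2 sin 37.0° = 45.26 m/s.
At the highest point the vertical velocity is zero, so v_y² = 2 g h_max.
h_max = (45.26)² / (2 × 10) = 2048 / 20.00 = 102 m.

102 m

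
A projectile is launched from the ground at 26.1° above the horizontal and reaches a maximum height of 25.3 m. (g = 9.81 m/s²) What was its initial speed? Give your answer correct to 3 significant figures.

50.6 m/s

At maximum height v_y = 0, so (v₀ sin θ)² = 2 g H.
v₀ sin 26.1° = √(2 × 9.81 × 25.3) = 22.28 m/s.
v₀ = 22.28 / sin 26.1° = 22.28 / 0.4399 = 50.6 m/s.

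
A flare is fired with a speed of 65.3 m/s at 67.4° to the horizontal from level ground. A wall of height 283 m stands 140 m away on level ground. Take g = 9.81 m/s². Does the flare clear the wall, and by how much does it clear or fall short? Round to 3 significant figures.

No — it falls 99.3 m short of clearing the wall.

v_x = 65.3 cos 67.4° = 25.09 m/s; v_y0 = 65.3 sin 67.4° = 60.29 m/s.
Time to reach the wall: t = 140 / 25.09 = 5.580 s.
Height at that point: y = 60.29×5.580 − 4.905×5.580² = 183.7 m.
That is 283 − 183.7 = 99.3 m below the top of the wall, so the flare does not clear it.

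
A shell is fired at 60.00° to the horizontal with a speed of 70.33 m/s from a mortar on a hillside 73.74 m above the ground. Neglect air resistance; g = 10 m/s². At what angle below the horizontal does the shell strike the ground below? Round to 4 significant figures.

63.97°

v_x = 70.33 cos 60.00° = 35.165 m/s.
At impact |v_y| = √(v_y0² + 2 g h) = √(60.908² + 2×10×73.74) = 72.004 m/s.
Angle below horizontal = arctan(|v_y| / v_x) = arctan(72.004 / 35.165) = 63.97°.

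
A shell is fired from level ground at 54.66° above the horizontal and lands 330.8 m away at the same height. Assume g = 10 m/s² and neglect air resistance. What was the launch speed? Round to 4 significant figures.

59.21 m/s

On level ground, R = v₀² sin(2θ) / g, so v₀ = √(R g / sin 2θ).
sin(2 × 54.66°) = 0.9437.
v₀ = √(330.8 × 10 / 0.9437) = √3505.4 = 59.21 m/s.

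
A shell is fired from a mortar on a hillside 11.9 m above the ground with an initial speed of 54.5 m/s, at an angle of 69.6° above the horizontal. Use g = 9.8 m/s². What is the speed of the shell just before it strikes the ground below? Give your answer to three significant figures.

v_x = 54.5 cos 69.6° = 19.00 m/s is unchanged throughout.
For the vertical component, v_y² = v_y0² + 2 g h = (51.08)² + 2×9.8×11.9 = 2842, so |v_y| = 53.31 m/s.
Impact speed = √(v_x² + v_y²) = √(361.0 + 2842) = 56.6 m/s.

56.6 m/s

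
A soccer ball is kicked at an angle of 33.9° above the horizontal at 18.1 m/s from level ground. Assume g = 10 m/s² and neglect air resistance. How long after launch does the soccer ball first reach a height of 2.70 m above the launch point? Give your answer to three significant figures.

v_y0 = 18.1 sin 33.9° = 10.10 m/s.
Set y = v_y0 t − ½ g t² = 2.70: 5.000 t² − 10.10 t + 2.70 = 0.
t = [10.10 ± √(102.0 − 54.00)] / 10 = (10.10 ± 6.928) / 10, giving t = 0.317 s or t = 1.70 s.
The soccer ball is on the way up at the first time, so t = 0.317 s.

0.317 s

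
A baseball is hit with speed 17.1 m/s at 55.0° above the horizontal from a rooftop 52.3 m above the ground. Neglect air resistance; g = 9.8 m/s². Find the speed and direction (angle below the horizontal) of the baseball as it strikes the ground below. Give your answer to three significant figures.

v_x = 17.1 cos 55.0° = 9.808 m/s (constant).
|v_y| at impact = √((14.01)² + 2×9.8×52.3) = 34.95 m/s.
Speed = √(9.808² + 34.95²) = 36.3 m/s; angle = arctan(34.95/9.808) = 74.3° below horizontal.

36.3 m/s at 74.3° below the horizontal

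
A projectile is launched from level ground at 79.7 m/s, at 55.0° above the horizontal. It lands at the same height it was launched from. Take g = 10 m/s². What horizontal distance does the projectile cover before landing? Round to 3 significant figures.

For level ground, R = v₀² sin(2θ) / g.
sin(2 × 55.0°) = sin 110.0° = 0.9397.
R = (79.7)² × 0.9397 / 10 = 597 m.

597 m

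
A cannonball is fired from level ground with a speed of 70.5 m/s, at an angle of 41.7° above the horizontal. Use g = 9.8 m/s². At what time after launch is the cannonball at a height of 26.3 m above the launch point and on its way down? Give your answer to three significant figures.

v_y0 = 70.5 sin 41.7° = 46.90 m/s.
Set y = v_y0 t − ½ g t² = 26.3: 4.900 t² − 46.90 t + 26.3 = 0.
t = [46.90 ± √(2200 − 515.5)] / 9.8 = (46.90 ± 41.04) / 9.8, giving t = 0.598 s or t = 8.97 s.
On the way down corresponds to the larger root: t = 8.97 s.

8.97 s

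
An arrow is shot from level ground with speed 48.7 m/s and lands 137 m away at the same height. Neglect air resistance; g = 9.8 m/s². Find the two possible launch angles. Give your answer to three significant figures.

Level-ground range: R = v₀² sin(2θ)/g ⇒ sin 2θ = R g / v₀² = 137×9.8/48.7² = 0.5661.
2θ = arcsin(0.5661) = 34.48° or 180° − 34.48° = 145.52°.
So θ = 17.2° or θ = 72.8°.

17.2° and 72.8°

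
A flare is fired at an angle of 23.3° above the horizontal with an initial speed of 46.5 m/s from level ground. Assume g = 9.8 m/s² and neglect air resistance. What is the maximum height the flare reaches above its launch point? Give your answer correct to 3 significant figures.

Vertical component of launch velocity: v_y = 46.5 sin 23.3° = 18.39 m/s.
At the highest point the vertical velocity is zero, so v_y² = 2 g h_max.
h_max = (18.39)² / (2 × 9.8) = 338.2 / 19.60 = 17.3 m.

17.3 m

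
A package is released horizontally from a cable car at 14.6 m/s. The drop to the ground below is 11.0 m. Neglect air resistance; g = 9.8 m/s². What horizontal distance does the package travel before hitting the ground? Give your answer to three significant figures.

Initial vertical velocity is zero, so the fall time comes from h = ½ g t²: t = √(2 × 11.0 / 9.8) = 1.498 s.
Horizontal motion is uniform at 14.6 m/s, so x = 14.6 × 1.498 = 21.9 m.

21.9 m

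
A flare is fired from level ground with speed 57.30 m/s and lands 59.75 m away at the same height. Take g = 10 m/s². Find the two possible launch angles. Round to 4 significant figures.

5.243° and 84.76°

Level-ground range: R = v₀² sin(2θ)/g ⇒ sin 2θ = R g / v₀² = 59.75×10/57.30² = 0.1820.
2θ = arcsin(0.1820) = 10.486° or 180° − 10.486° = 169.514°.
So θ = 5.243° or θ = 84.76°.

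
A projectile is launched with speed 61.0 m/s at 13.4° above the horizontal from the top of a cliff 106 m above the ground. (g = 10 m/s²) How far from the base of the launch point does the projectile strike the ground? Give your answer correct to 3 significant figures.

Components: v_x = 61.0 cos 13.4° = 59.34 m/s, v_y = 61.0 sin 13.4° = 14.14 m/s.
Vertical: 0 = 106 + 14.14 t − ½(10) t² ⇒ 5.000 t² − 14.14 t − 106 = 0.
t = [14.14 + √(199.9 + 2120)] / 10.00 = 6.231 s.
Horizontal: R = v_x · t = 59.34 × 6.231 = 370 m.

370 m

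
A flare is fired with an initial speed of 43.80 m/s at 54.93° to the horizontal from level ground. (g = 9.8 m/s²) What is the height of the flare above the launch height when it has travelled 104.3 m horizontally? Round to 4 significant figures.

v_x = 43.80 cos 54.93° = 25.166 m/s, v_y0 = 43.80 sin 54.93° = 35.848 m/s.
Time to reach x = 104.3 m: t = x / v_x = 104.3 / 25.166 = 4.1445 s.
y = v_y0 t − ½ g t² = 35.848×4.1445 − 4.900×4.1445² = 64.41 m.

64.41 m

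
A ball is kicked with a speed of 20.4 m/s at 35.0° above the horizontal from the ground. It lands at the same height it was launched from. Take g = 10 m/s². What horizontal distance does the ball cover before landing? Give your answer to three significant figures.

39.1 m

Components: v_x = 20.4 cos 35.0° = 16.71 m/s, v_y = 20.4 sin 35.0° = 11.70 m/s.
Time of flight (same landing height): t = 2 v_y / g = 2 × 11.70 / 10 = 2.340 s.
Range: R = v_x · t = 16.71 × 2.340 = 39.1 m.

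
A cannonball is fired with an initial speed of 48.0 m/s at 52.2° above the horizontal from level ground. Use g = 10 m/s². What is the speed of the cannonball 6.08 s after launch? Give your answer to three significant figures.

v_x = 48.0 cos 52.2° = 29.42 m/s (constant).
v_y(t) = 48.0 sin 52.2° − g t = 37.93 − 10 × 6.08 = -22.87 m/s.
Speed = √(v_x² + v_y²) = √(865.5 + 523.0) = 37.3 m/s.

37.3 m/s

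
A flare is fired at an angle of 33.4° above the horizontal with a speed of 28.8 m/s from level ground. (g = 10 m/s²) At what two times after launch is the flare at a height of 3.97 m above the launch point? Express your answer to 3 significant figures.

v_y0 = 28.8 sin 33.4° = 15.85 m/s.
Set y = v_y0 t − ½ g t² = 3.97: 5.000 t² − 15.85 t + 3.97 = 0.
t = [15.85 ± √(251.2 − 79.40)] / 10 = (15.85 ± 13.11) / 10, giving t = 0.274 s or t = 2.90 s.
So the flare is at 3.97 m at t = 0.274 s (rising) and t = 2.90 s (falling).

0.274 s and 2.90 s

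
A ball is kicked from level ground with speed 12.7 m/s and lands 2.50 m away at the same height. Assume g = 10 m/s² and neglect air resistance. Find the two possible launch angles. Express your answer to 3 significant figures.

4.46° and 85.5°

Level-ground range: R = v₀² sin(2θ)/g ⇒ sin 2θ = R g / v₀² = 2.50×10/12.7² = 0.1550.
2θ = arcsin(0.1550) = 8.917° or 180° − 8.917° = 171.083°.
So θ = 4.46° or θ = 85.5°.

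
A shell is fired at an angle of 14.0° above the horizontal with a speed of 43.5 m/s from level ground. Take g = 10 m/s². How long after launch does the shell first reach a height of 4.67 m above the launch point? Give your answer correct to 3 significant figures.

v_y0 = 43.5 sin 14.0° = 10.52 m/s.
Set y = v_y0 t − ½ g t² = 4.67: 5.000 t² − 10.52 t + 4.67 = 0.
t = [10.52 ± √(110.7 − 93.40)] / 10 = (10.52 ± 4.159) / 10, giving t = 0.636 s or t = 1.47 s.
The shell is on the way up at the first time, so t = 0.636 s.

0.636 s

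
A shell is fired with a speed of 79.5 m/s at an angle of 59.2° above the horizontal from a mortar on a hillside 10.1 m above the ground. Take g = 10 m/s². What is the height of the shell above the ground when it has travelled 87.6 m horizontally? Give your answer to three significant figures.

134 m

v_x = 79.5 cos 59.2° = 40.71 m/s, v_y0 = 79.5 sin 59.2° = 68.29 m/s.
Time to reach x = 87.6 m: t = x / v_x = 87.6 / 40.71 = 2.152 s.
y = 10.1 + v_y0 t − ½ g t² = 10.1 + 68.29×2.152 − 5.000×2.152² = 134 m.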